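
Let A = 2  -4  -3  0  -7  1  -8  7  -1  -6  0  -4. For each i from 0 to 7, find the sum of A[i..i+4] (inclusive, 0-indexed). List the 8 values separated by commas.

-12, -13, -17, -7, -8, -7, -8, -4

2 -4 -3 0 -7 → sum -12
-4 -3 0 -7 1 → sum -13
-3 0 -7 1 -8 → sum -17
0 -7 1 -8 7 → sum -7
-7 1 -8 7 -1 → sum -8
1 -8 7 -1 -6 → sum -7
-8 7 -1 -6 0 → sum -8
7 -1 -6 0 -4 → sum -4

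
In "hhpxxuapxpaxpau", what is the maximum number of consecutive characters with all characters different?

4

add h: [h] len 1
add h (repeat h, move left end past it): [h] len 1
add p: [h, p] len 2
add x: [h, p, x] len 3
add x (repeat x, move left end past it): [x] len 1
add u: [x, u] len 2
add a: [x, u, a] len 3
add p: [x, u, a, p] len 4
add x (repeat x, move left end past it): [u, a, p, x] len 4
add p (repeat p, move left end past it): [x, p] len 2
add a: [x, p, a] len 3
add x (repeat x, move left end past it): [p, a, x] len 3
add p (repeat p, move left end past it): [a, x, p] len 3
add a (repeat a, move left end past it): [x, p, a] len 3
add u: [x, p, a, u] len 4
Longest all-distinct length: 4.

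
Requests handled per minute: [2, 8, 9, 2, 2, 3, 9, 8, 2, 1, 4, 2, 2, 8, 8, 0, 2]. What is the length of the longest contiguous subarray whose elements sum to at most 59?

add 2: [2] sum 2, len 1
add 8: [2, 8] sum 10, len 2
add 9: [2, 8, 9] sum 19, len 3
add 2: [2, 8, 9, 2] sum 21, len 4
add 2: [2, 8, 9, 2, 2] sum 23, len 5
add 3: [2, 8, 9, 2, 2, 3] sum 26, len 6
add 9: [2, 8, 9, 2, 2, 3, 9] sum 35, len 7
add 8: [2, 8, 9, 2, 2, 3, 9, 8] sum 43, len 8
add 2: [2, 8, 9, 2, 2, 3, 9, 8, 2] sum 45, len 9
add 1: [2, 8, 9, 2, 2, 3, 9, 8, 2, 1] sum 46, len 10
add 4: [2, 8, 9, 2, 2, 3, 9, 8, 2, 1, 4] sum 50, len 11
add 2: [2, 8, 9, 2, 2, 3, 9, 8, 2, 1, 4, 2] sum 52, len 12
add 2: [2, 8, 9, 2, 2, 3, 9, 8, 2, 1, 4, 2, 2] sum 54, len 13
add 8: [9, 2, 2, 3, 9, 8, 2, 1, 4, 2, 2, 8] sum 52, len 12
add 8: [2, 2, 3, 9, 8, 2, 1, 4, 2, 2, 8, 8] sum 51, len 12
add 0: [2, 2, 3, 9, 8, 2, 1, 4, 2, 2, 8, 8, 0] sum 51, len 13
add 2: [2, 2, 3, 9, 8, 2, 1, 4, 2, 2, 8, 8, 0, 2] sum 53, len 14
Longest length seen: 14.

14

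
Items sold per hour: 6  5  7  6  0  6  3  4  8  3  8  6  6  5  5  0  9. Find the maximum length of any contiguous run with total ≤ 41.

8

→ 6: sum 6, len 1
→ 5: sum 11, len 2
→ 7: sum 18, len 3
→ 6: sum 24, len 4
→ 0: sum 24, len 5
→ 6: sum 30, len 6
→ 3: sum 33, len 7
→ 4: sum 37, len 8
→ 8 (dropped 6): sum 39, len 8
→ 3 (dropped 5): sum 37, len 8
→ 8 (dropped 7): sum 38, len 8
→ 6 (dropped 6): sum 38, len 8
→ 6 (dropped 0, 6): sum 38, len 7
→ 5 (dropped 3): sum 40, len 7
→ 5 (dropped 4): sum 41, len 7
→ 0: sum 41, len 8
→ 9 (dropped 8, 3): sum 39, len 7
Longest length seen: 8.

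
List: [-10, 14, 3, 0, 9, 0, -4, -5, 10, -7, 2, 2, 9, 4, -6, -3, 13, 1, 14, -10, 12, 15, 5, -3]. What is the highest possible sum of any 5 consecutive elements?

(-10, 14, 3, 0, 9) → sum 16
(14, 3, 0, 9, 0) → sum 26
(3, 0, 9, 0, -4) → sum 8
(0, 9, 0, -4, -5) → sum 0
(9, 0, -4, -5, 10) → sum 10
(0, -4, -5, 10, -7) → sum -6
(-4, -5, 10, -7, 2) → sum -4
(-5, 10, -7, 2, 2) → sum 2
(10, -7, 2, 2, 9) → sum 16
(-7, 2, 2, 9, 4) → sum 10
(2, 2, 9, 4, -6) → sum 11
(2, 9, 4, -6, -3) → sum 6
(9, 4, -6, -3, 13) → sum 17
(4, -6, -3, 13, 1) → sum 9
(-6, -3, 13, 1, 14) → sum 19
(-3, 13, 1, 14, -10) → sum 15
(13, 1, 14, -10, 12) → sum 30
(1, 14, -10, 12, 15) → sum 32
(14, -10, 12, 15, 5) → sum 36
(-10, 12, 15, 5, -3) → sum 19
Highest of these is 36.

36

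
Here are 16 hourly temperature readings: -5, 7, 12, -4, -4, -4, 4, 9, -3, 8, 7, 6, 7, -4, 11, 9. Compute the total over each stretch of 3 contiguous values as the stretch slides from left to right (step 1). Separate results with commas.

[-5, 7, 12] → sum 14
[7, 12, -4] → sum 15
[12, -4, -4] → sum 4
[-4, -4, -4] → sum -12
[-4, -4, 4] → sum -4
[-4, 4, 9] → sum 9
[4, 9, -3] → sum 10
[9, -3, 8] → sum 14
[-3, 8, 7] → sum 12
[8, 7, 6] → sum 21
[7, 6, 7] → sum 20
[6, 7, -4] → sum 9
[7, -4, 11] → sum 14
[-4, 11, 9] → sum 16

14, 15, 4, -12, -4, 9, 10, 14, 12, 21, 20, 9, 14, 16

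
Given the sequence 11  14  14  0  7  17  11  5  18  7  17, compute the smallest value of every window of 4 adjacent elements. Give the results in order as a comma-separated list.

11 14 14 0 → min 0
14 14 0 7 → min 0
14 0 7 17 → min 0
0 7 17 11 → min 0
7 17 11 5 → min 5
17 11 5 18 → min 5
11 5 18 7 → min 5
5 18 7 17 → min 5

0, 0, 0, 0, 5, 5, 5, 5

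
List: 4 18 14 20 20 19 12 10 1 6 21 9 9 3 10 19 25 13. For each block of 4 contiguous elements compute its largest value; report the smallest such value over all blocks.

10

(4, 18, 14, 20) → max 20
(18, 14, 20, 20) → max 20
(14, 20, 20, 19) → max 20
(20, 20, 19, 12) → max 20
(20, 19, 12, 10) → max 20
(19, 12, 10, 1) → max 19
(12, 10, 1, 6) → max 12
(10, 1, 6, 21) → max 21
(1, 6, 21, 9) → max 21
(6, 21, 9, 9) → max 21
(21, 9, 9, 3) → max 21
(9, 9, 3, 10) → max 10
(9, 3, 10, 19) → max 19
(3, 10, 19, 25) → max 25
(10, 19, 25, 13) → max 25
Smallest of these is 10.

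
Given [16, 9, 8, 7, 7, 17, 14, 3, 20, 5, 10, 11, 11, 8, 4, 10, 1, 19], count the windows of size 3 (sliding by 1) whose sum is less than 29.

7

16 9 8 → sum 33
9 8 7 → sum 24  < 29 ✓
8 7 7 → sum 22  < 29 ✓
7 7 17 → sum 31
7 17 14 → sum 38
17 14 3 → sum 34
14 3 20 → sum 37
3 20 5 → sum 28  < 29 ✓
20 5 10 → sum 35
5 10 11 → sum 26  < 29 ✓
10 11 11 → sum 32
11 11 8 → sum 30
11 8 4 → sum 23  < 29 ✓
8 4 10 → sum 22  < 29 ✓
4 10 1 → sum 15  < 29 ✓
10 1 19 → sum 30
7 windows satisfy the condition.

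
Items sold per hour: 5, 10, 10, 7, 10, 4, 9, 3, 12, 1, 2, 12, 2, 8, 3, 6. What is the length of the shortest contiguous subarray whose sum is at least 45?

add 5: running sum 5 < 45
add 10: running sum 15 < 45
add 10: running sum 25 < 45
add 7: running sum 32 < 45
add 10: running sum 42 < 45
add 4: shortest ending here [5, 10, 10, 7, 10, 4] sum 46, len 6
add 9: shortest ending here [10, 10, 7, 10, 4, 9] sum 50, len 6
add 3: shortest ending here [10, 10, 7, 10, 4, 9, 3] sum 53, len 7
add 12: shortest ending here [7, 10, 4, 9, 3, 12] sum 45, len 6
add 1: shortest ending here [7, 10, 4, 9, 3, 12, 1] sum 46, len 7
add 2: shortest ending here [7, 10, 4, 9, 3, 12, 1, 2] sum 48, len 8
add 12: shortest ending here [10, 4, 9, 3, 12, 1, 2, 12] sum 53, len 8
add 2: shortest ending here [4, 9, 3, 12, 1, 2, 12, 2] sum 45, len 8
add 8: shortest ending here [9, 3, 12, 1, 2, 12, 2, 8] sum 49, len 8
add 3: shortest ending here [9, 3, 12, 1, 2, 12, 2, 8, 3] sum 52, len 9
add 6: shortest ending here [12, 1, 2, 12, 2, 8, 3, 6] sum 46, len 8
Shortest qualifying length: 6.

6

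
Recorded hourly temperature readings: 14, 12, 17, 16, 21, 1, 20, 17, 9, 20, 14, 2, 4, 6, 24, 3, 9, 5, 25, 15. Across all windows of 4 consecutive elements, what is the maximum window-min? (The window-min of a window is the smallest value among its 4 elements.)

(14, 12, 17, 16) → min 12
(12, 17, 16, 21) → min 12
(17, 16, 21, 1) → min 1
(16, 21, 1, 20) → min 1
(21, 1, 20, 17) → min 1
(1, 20, 17, 9) → min 1
(20, 17, 9, 20) → min 9
(17, 9, 20, 14) → min 9
(9, 20, 14, 2) → min 2
(20, 14, 2, 4) → min 2
(14, 2, 4, 6) → min 2
(2, 4, 6, 24) → min 2
(4, 6, 24, 3) → min 3
(6, 24, 3, 9) → min 3
(24, 3, 9, 5) → min 3
(3, 9, 5, 25) → min 3
(9, 5, 25, 15) → min 5
Maximum of these is 12.

12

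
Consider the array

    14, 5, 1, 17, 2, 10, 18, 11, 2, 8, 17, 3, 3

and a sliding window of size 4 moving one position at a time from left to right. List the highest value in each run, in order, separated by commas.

17, 17, 17, 18, 18, 18, 18, 17, 17, 17

Sliding a size-4 window across the 13 values:
[14, 5, 1, 17] → max 17
[5, 1, 17, 2] → max 17
[1, 17, 2, 10] → max 17
[17, 2, 10, 18] → max 18
[2, 10, 18, 11] → max 18
[10, 18, 11, 2] → max 18
[18, 11, 2, 8] → max 18
[11, 2, 8, 17] → max 17
[2, 8, 17, 3] → max 17
[8, 17, 3, 3] → max 17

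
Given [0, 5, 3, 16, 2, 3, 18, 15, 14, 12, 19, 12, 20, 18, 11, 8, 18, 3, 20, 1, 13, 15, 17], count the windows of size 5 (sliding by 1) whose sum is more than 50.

[0, 5, 3, 16, 2] → sum 26
[5, 3, 16, 2, 3] → sum 29
[3, 16, 2, 3, 18] → sum 42
[16, 2, 3, 18, 15] → sum 54  > 50 ✓
[2, 3, 18, 15, 14] → sum 52  > 50 ✓
[3, 18, 15, 14, 12] → sum 62  > 50 ✓
[18, 15, 14, 12, 19] → sum 78  > 50 ✓
[15, 14, 12, 19, 12] → sum 72  > 50 ✓
[14, 12, 19, 12, 20] → sum 77  > 50 ✓
[12, 19, 12, 20, 18] → sum 81  > 50 ✓
[19, 12, 20, 18, 11] → sum 80  > 50 ✓
[12, 20, 18, 11, 8] → sum 69  > 50 ✓
[20, 18, 11, 8, 18] → sum 75  > 50 ✓
[18, 11, 8, 18, 3] → sum 58  > 50 ✓
[11, 8, 18, 3, 20] → sum 60  > 50 ✓
[8, 18, 3, 20, 1] → sum 50
[18, 3, 20, 1, 13] → sum 55  > 50 ✓
[3, 20, 1, 13, 15] → sum 52  > 50 ✓
[20, 1, 13, 15, 17] → sum 66  > 50 ✓
15 windows satisfy the condition.

15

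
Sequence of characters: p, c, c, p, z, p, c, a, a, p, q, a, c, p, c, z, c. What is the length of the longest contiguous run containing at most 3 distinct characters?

7

add p: window [p] (1 distinct), len 1
add c: window [p, c] (2 distinct), len 2
add c: window [p, c, c] (2 distinct), len 3
add p: window [p, c, c, p] (2 distinct), len 4
add z: window [p, c, c, p, z] (3 distinct), len 5
add p: window [p, c, c, p, z, p] (3 distinct), len 6
add c: window [p, c, c, p, z, p, c] (3 distinct), len 7
add a: window [p, c, a] (3 distinct), len 3
add a: window [p, c, a, a] (3 distinct), len 4
add p: window [p, c, a, a, p] (3 distinct), len 5
add q: window [a, a, p, q] (3 distinct), len 4
add a: window [a, a, p, q, a] (3 distinct), len 5
add c: window [q, a, c] (3 distinct), len 3
add p: window [a, c, p] (3 distinct), len 3
add c: window [a, c, p, c] (3 distinct), len 4
add z: window [c, p, c, z] (3 distinct), len 4
add c: window [c, p, c, z, c] (3 distinct), len 5
Longest length with ≤3 distinct: 7.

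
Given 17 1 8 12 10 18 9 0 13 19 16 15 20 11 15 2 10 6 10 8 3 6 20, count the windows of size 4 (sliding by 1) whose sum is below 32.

(17, 1, 8, 12) → sum 38
(1, 8, 12, 10) → sum 31  < 32 ✓
(8, 12, 10, 18) → sum 48
(12, 10, 18, 9) → sum 49
(10, 18, 9, 0) → sum 37
(18, 9, 0, 13) → sum 40
(9, 0, 13, 19) → sum 41
(0, 13, 19, 16) → sum 48
(13, 19, 16, 15) → sum 63
(19, 16, 15, 20) → sum 70
(16, 15, 20, 11) → sum 62
(15, 20, 11, 15) → sum 61
(20, 11, 15, 2) → sum 48
(11, 15, 2, 10) → sum 38
(15, 2, 10, 6) → sum 33
(2, 10, 6, 10) → sum 28  < 32 ✓
(10, 6, 10, 8) → sum 34
(6, 10, 8, 3) → sum 27  < 32 ✓
(10, 8, 3, 6) → sum 27  < 32 ✓
(8, 3, 6, 20) → sum 37
4 windows satisfy the condition.

4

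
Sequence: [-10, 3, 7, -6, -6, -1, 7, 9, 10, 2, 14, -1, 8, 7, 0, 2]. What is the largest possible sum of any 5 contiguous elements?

42

-10 3 7 -6 -6 → sum -12
3 7 -6 -6 -1 → sum -3
7 -6 -6 -1 7 → sum 1
-6 -6 -1 7 9 → sum 3
-6 -1 7 9 10 → sum 19
-1 7 9 10 2 → sum 27
7 9 10 2 14 → sum 42
9 10 2 14 -1 → sum 34
10 2 14 -1 8 → sum 33
2 14 -1 8 7 → sum 30
14 -1 8 7 0 → sum 28
-1 8 7 0 2 → sum 16
Largest of these is 42.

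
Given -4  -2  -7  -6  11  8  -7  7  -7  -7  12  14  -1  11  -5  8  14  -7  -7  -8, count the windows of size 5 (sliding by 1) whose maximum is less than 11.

(-4, -2, -7, -6, 11) → max 11
(-2, -7, -6, 11, 8) → max 11
(-7, -6, 11, 8, -7) → max 11
(-6, 11, 8, -7, 7) → max 11
(11, 8, -7, 7, -7) → max 11
(8, -7, 7, -7, -7) → max 8  < 11 ✓
(-7, 7, -7, -7, 12) → max 12
(7, -7, -7, 12, 14) → max 14
(-7, -7, 12, 14, -1) → max 14
(-7, 12, 14, -1, 11) → max 14
(12, 14, -1, 11, -5) → max 14
(14, -1, 11, -5, 8) → max 14
(-1, 11, -5, 8, 14) → max 14
(11, -5, 8, 14, -7) → max 14
(-5, 8, 14, -7, -7) → max 14
(8, 14, -7, -7, -8) → max 14
1 window satisfy the condition.

1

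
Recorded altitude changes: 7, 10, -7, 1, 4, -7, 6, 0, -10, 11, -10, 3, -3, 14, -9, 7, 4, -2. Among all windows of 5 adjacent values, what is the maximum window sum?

15

7 10 -7 1 4 → sum 15
10 -7 1 4 -7 → sum 1
-7 1 4 -7 6 → sum -3
1 4 -7 6 0 → sum 4
4 -7 6 0 -10 → sum -7
-7 6 0 -10 11 → sum 0
6 0 -10 11 -10 → sum -3
0 -10 11 -10 3 → sum -6
-10 11 -10 3 -3 → sum -9
11 -10 3 -3 14 → sum 15
-10 3 -3 14 -9 → sum -5
3 -3 14 -9 7 → sum 12
-3 14 -9 7 4 → sum 13
14 -9 7 4 -2 → sum 14
Maximum of these is 15.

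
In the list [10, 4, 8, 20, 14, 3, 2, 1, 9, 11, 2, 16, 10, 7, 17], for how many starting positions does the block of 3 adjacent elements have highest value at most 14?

[10, 4, 8] → max 10  ≤ 14 ✓
[4, 8, 20] → max 20
[8, 20, 14] → max 20
[20, 14, 3] → max 20
[14, 3, 2] → max 14  ≤ 14 ✓
[3, 2, 1] → max 3  ≤ 14 ✓
[2, 1, 9] → max 9  ≤ 14 ✓
[1, 9, 11] → max 11  ≤ 14 ✓
[9, 11, 2] → max 11  ≤ 14 ✓
[11, 2, 16] → max 16
[2, 16, 10] → max 16
[16, 10, 7] → max 16
[10, 7, 17] → max 17
6 windows satisfy the condition.

6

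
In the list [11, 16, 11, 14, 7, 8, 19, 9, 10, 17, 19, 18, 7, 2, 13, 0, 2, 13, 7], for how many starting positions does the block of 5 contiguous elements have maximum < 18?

5

(11, 16, 11, 14, 7) → max 16  < 18 ✓
(16, 11, 14, 7, 8) → max 16  < 18 ✓
(11, 14, 7, 8, 19) → max 19
(14, 7, 8, 19, 9) → max 19
(7, 8, 19, 9, 10) → max 19
(8, 19, 9, 10, 17) → max 19
(19, 9, 10, 17, 19) → max 19
(9, 10, 17, 19, 18) → max 19
(10, 17, 19, 18, 7) → max 19
(17, 19, 18, 7, 2) → max 19
(19, 18, 7, 2, 13) → max 19
(18, 7, 2, 13, 0) → max 18
(7, 2, 13, 0, 2) → max 13  < 18 ✓
(2, 13, 0, 2, 13) → max 13  < 18 ✓
(13, 0, 2, 13, 7) → max 13  < 18 ✓
5 windows satisfy the condition.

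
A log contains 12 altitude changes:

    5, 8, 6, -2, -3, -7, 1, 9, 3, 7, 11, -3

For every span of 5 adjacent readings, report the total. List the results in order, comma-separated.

14, 2, -5, -2, 3, 13, 31, 27

(5, 8, 6, -2, -3) → sum 14
(8, 6, -2, -3, -7) → sum 2
(6, -2, -3, -7, 1) → sum -5
(-2, -3, -7, 1, 9) → sum -2
(-3, -7, 1, 9, 3) → sum 3
(-7, 1, 9, 3, 7) → sum 13
(1, 9, 3, 7, 11) → sum 31
(9, 3, 7, 11, -3) → sum 27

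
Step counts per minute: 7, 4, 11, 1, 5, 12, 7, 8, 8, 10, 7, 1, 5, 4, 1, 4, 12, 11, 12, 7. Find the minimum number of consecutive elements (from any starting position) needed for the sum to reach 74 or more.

11

add 7: running sum 7 < 74
add 4: running sum 11 < 74
add 11: running sum 22 < 74
add 1: running sum 23 < 74
add 5: running sum 28 < 74
add 12: running sum 40 < 74
add 7: running sum 47 < 74
add 8: running sum 55 < 74
add 8: running sum 63 < 74
add 10: running sum 73 < 74
end 10: [7, 4, 11, 1, 5, 12, 7, 8, 8, 10, 7] sum 80, len 11
end 11: [4, 11, 1, 5, 12, 7, 8, 8, 10, 7, 1] sum 74, len 11
end 12: [11, 1, 5, 12, 7, 8, 8, 10, 7, 1, 5] sum 75, len 11
end 13: [11, 1, 5, 12, 7, 8, 8, 10, 7, 1, 5, 4] sum 79, len 12
end 14: [11, 1, 5, 12, 7, 8, 8, 10, 7, 1, 5, 4, 1] sum 80, len 13
end 15: [11, 1, 5, 12, 7, 8, 8, 10, 7, 1, 5, 4, 1, 4] sum 84, len 14
end 16: [12, 7, 8, 8, 10, 7, 1, 5, 4, 1, 4, 12] sum 79, len 12
end 17: [7, 8, 8, 10, 7, 1, 5, 4, 1, 4, 12, 11] sum 78, len 12
end 18: [8, 10, 7, 1, 5, 4, 1, 4, 12, 11, 12] sum 75, len 11
end 19: [10, 7, 1, 5, 4, 1, 4, 12, 11, 12, 7] sum 74, len 11
Shortest qualifying length: 11.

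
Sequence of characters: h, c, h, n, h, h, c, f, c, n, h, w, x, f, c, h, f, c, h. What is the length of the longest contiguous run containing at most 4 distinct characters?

Extend right; when distinct count exceeds 4, shrink from the left:
add h: window [h] (1 distinct), len 1
add c: window [h, c] (2 distinct), len 2
add h: window [h, c, h] (2 distinct), len 3
add n: window [h, c, h, n] (3 distinct), len 4
add h: window [h, c, h, n, h] (3 distinct), len 5
add h: window [h, c, h, n, h, h] (3 distinct), len 6
add c: window [h, c, h, n, h, h, c] (3 distinct), len 7
add f: window [h, c, h, n, h, h, c, f] (4 distinct), len 8
add c: window [h, c, h, n, h, h, c, f, c] (4 distinct), len 9
add n: window [h, c, h, n, h, h, c, f, c, n] (4 distinct), len 10
add h: window [h, c, h, n, h, h, c, f, c, n, h] (4 distinct), len 11
add w: window [c, n, h, w] (4 distinct), len 4
add x: window [n, h, w, x] (4 distinct), len 4
add f: window [h, w, x, f] (4 distinct), len 4
add c: window [w, x, f, c] (4 distinct), len 4
add h: window [x, f, c, h] (4 distinct), len 4
add f: window [x, f, c, h, f] (4 distinct), len 5
add c: window [x, f, c, h, f, c] (4 distinct), len 6
add h: window [x, f, c, h, f, c, h] (4 distinct), len 7
Longest length with ≤4 distinct: 11.

11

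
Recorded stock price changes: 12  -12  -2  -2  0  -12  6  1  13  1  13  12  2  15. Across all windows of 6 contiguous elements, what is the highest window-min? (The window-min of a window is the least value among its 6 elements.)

1

Each size-6 window and its min:
12 -12 -2 -2 0 -12 → min -12
-12 -2 -2 0 -12 6 → min -12
-2 -2 0 -12 6 1 → min -12
-2 0 -12 6 1 13 → min -12
0 -12 6 1 13 1 → min -12
-12 6 1 13 1 13 → min -12
6 1 13 1 13 12 → min 1
1 13 1 13 12 2 → min 1
13 1 13 12 2 15 → min 1
Highest of these is 1.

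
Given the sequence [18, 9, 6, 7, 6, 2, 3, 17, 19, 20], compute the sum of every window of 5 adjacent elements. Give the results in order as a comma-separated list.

46, 30, 24, 35, 47, 61

(18, 9, 6, 7, 6) → sum 46
(9, 6, 7, 6, 2) → sum 30
(6, 7, 6, 2, 3) → sum 24
(7, 6, 2, 3, 17) → sum 35
(6, 2, 3, 17, 19) → sum 47
(2, 3, 17, 19, 20) → sum 61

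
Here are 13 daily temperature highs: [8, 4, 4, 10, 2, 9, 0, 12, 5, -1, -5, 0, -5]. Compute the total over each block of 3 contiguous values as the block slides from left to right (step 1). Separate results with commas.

16, 18, 16, 21, 11, 21, 17, 16, -1, -6, -10

Sliding a size-3 window across the 13 values:
[8, 4, 4] → sum 16
[4, 4, 10] → sum 18
[4, 10, 2] → sum 16
[10, 2, 9] → sum 21
[2, 9, 0] → sum 11
[9, 0, 12] → sum 21
[0, 12, 5] → sum 17
[12, 5, -1] → sum 16
[5, -1, -5] → sum -1
[-1, -5, 0] → sum -6
[-5, 0, -5] → sum -10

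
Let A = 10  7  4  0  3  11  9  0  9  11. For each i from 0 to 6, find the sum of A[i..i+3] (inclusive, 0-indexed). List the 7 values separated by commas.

21, 14, 18, 23, 23, 29, 29

10 7 4 0 → sum 21
7 4 0 3 → sum 14
4 0 3 11 → sum 18
0 3 11 9 → sum 23
3 11 9 0 → sum 23
11 9 0 9 → sum 29
9 0 9 11 → sum 29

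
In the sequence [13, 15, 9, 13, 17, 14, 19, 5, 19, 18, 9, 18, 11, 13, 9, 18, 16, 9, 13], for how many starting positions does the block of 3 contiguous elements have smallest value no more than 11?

13 15 9 → min 9  ≤ 11 ✓
15 9 13 → min 9  ≤ 11 ✓
9 13 17 → min 9  ≤ 11 ✓
13 17 14 → min 13
17 14 19 → min 14
14 19 5 → min 5  ≤ 11 ✓
19 5 19 → min 5  ≤ 11 ✓
5 19 18 → min 5  ≤ 11 ✓
19 18 9 → min 9  ≤ 11 ✓
18 9 18 → min 9  ≤ 11 ✓
9 18 11 → min 9  ≤ 11 ✓
18 11 13 → min 11  ≤ 11 ✓
11 13 9 → min 9  ≤ 11 ✓
13 9 18 → min 9  ≤ 11 ✓
9 18 16 → min 9  ≤ 11 ✓
18 16 9 → min 9  ≤ 11 ✓
16 9 13 → min 9  ≤ 11 ✓
15 windows satisfy the condition.

15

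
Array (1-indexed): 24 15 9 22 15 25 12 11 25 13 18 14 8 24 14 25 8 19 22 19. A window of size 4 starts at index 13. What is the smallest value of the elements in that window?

8

Elements at indices 13..16: 8, 24, 14, 25
min(8, 24, 14, 25) = 8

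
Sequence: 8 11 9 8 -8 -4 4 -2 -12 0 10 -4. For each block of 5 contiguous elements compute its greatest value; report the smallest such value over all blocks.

4

[8, 11, 9, 8, -8] → max 11
[11, 9, 8, -8, -4] → max 11
[9, 8, -8, -4, 4] → max 9
[8, -8, -4, 4, -2] → max 8
[-8, -4, 4, -2, -12] → max 4
[-4, 4, -2, -12, 0] → max 4
[4, -2, -12, 0, 10] → max 10
[-2, -12, 0, 10, -4] → max 10
Smallest of these is 4.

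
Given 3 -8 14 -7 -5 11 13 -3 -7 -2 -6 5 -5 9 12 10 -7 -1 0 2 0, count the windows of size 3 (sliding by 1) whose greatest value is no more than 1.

3

[3, -8, 14] → max 14
[-8, 14, -7] → max 14
[14, -7, -5] → max 14
[-7, -5, 11] → max 11
[-5, 11, 13] → max 13
[11, 13, -3] → max 13
[13, -3, -7] → max 13
[-3, -7, -2] → max -2  ≤ 1 ✓
[-7, -2, -6] → max -2  ≤ 1 ✓
[-2, -6, 5] → max 5
[-6, 5, -5] → max 5
[5, -5, 9] → max 9
[-5, 9, 12] → max 12
[9, 12, 10] → max 12
[12, 10, -7] → max 12
[10, -7, -1] → max 10
[-7, -1, 0] → max 0  ≤ 1 ✓
[-1, 0, 2] → max 2
[0, 2, 0] → max 2
3 windows satisfy the condition.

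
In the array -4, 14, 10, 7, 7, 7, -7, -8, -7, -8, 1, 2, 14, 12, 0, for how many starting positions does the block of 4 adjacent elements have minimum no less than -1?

4

-4 14 10 7 → min -4
14 10 7 7 → min 7  ≥ -1 ✓
10 7 7 7 → min 7  ≥ -1 ✓
7 7 7 -7 → min -7
7 7 -7 -8 → min -8
7 -7 -8 -7 → min -8
-7 -8 -7 -8 → min -8
-8 -7 -8 1 → min -8
-7 -8 1 2 → min -8
-8 1 2 14 → min -8
1 2 14 12 → min 1  ≥ -1 ✓
2 14 12 0 → min 0  ≥ -1 ✓
4 windows satisfy the condition.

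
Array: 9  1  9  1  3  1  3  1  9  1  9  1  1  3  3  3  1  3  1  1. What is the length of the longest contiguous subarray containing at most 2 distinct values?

add 9: window [9] (1 distinct), len 1
add 1: window [9, 1] (2 distinct), len 2
add 9: window [9, 1, 9] (2 distinct), len 3
add 1: window [9, 1, 9, 1] (2 distinct), len 4
add 3: window [1, 3] (2 distinct), len 2
add 1: window [1, 3, 1] (2 distinct), len 3
add 3: window [1, 3, 1, 3] (2 distinct), len 4
add 1: window [1, 3, 1, 3, 1] (2 distinct), len 5
add 9: window [1, 9] (2 distinct), len 2
add 1: window [1, 9, 1] (2 distinct), len 3
add 9: window [1, 9, 1, 9] (2 distinct), len 4
add 1: window [1, 9, 1, 9, 1] (2 distinct), len 5
add 1: window [1, 9, 1, 9, 1, 1] (2 distinct), len 6
add 3: window [1, 1, 3] (2 distinct), len 3
add 3: window [1, 1, 3, 3] (2 distinct), len 4
add 3: window [1, 1, 3, 3, 3] (2 distinct), len 5
add 1: window [1, 1, 3, 3, 3, 1] (2 distinct), len 6
add 3: window [1, 1, 3, 3, 3, 1, 3] (2 distinct), len 7
add 1: window [1, 1, 3, 3, 3, 1, 3, 1] (2 distinct), len 8
add 1: window [1, 1, 3, 3, 3, 1, 3, 1, 1] (2 distinct), len 9
Longest length with ≤2 distinct: 9.

9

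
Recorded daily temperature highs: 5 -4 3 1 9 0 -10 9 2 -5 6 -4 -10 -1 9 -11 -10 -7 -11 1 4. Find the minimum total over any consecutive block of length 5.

(5, -4, 3, 1, 9) → sum 14
(-4, 3, 1, 9, 0) → sum 9
(3, 1, 9, 0, -10) → sum 3
(1, 9, 0, -10, 9) → sum 9
(9, 0, -10, 9, 2) → sum 10
(0, -10, 9, 2, -5) → sum -4
(-10, 9, 2, -5, 6) → sum 2
(9, 2, -5, 6, -4) → sum 8
(2, -5, 6, -4, -10) → sum -11
(-5, 6, -4, -10, -1) → sum -14
(6, -4, -10, -1, 9) → sum 0
(-4, -10, -1, 9, -11) → sum -17
(-10, -1, 9, -11, -10) → sum -23
(-1, 9, -11, -10, -7) → sum -20
(9, -11, -10, -7, -11) → sum -30
(-11, -10, -7, -11, 1) → sum -38
(-10, -7, -11, 1, 4) → sum -23
Minimum of these is -38.

-38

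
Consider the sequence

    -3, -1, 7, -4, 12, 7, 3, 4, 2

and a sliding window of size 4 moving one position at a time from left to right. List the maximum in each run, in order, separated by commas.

7, 12, 12, 12, 12, 7

Sliding a size-4 window across the 9 values:
-3 -1 7 -4 → max 7
-1 7 -4 12 → max 12
7 -4 12 7 → max 12
-4 12 7 3 → max 12
12 7 3 4 → max 12
7 3 4 2 → max 7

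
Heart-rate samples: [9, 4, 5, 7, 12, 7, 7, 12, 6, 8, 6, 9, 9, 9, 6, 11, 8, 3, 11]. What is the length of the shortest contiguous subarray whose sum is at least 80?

add 9: running sum 9 < 80
add 4: running sum 13 < 80
add 5: running sum 18 < 80
add 7: running sum 25 < 80
add 12: running sum 37 < 80
add 7: running sum 44 < 80
add 7: running sum 51 < 80
add 12: running sum 63 < 80
add 6: running sum 69 < 80
add 8: running sum 77 < 80
add 6: shortest ending here [9, 4, 5, 7, 12, 7, 7, 12, 6, 8, 6] sum 83, len 11
add 9: shortest ending here [4, 5, 7, 12, 7, 7, 12, 6, 8, 6, 9] sum 83, len 11
add 9: shortest ending here [7, 12, 7, 7, 12, 6, 8, 6, 9, 9] sum 83, len 10
add 9: shortest ending here [12, 7, 7, 12, 6, 8, 6, 9, 9, 9] sum 85, len 10
add 6: shortest ending here [12, 7, 7, 12, 6, 8, 6, 9, 9, 9, 6] sum 91, len 11
add 11: shortest ending here [7, 12, 6, 8, 6, 9, 9, 9, 6, 11] sum 83, len 10
add 8: shortest ending here [12, 6, 8, 6, 9, 9, 9, 6, 11, 8] sum 84, len 10
add 3: shortest ending here [12, 6, 8, 6, 9, 9, 9, 6, 11, 8, 3] sum 87, len 11
add 11: shortest ending here [8, 6, 9, 9, 9, 6, 11, 8, 3, 11] sum 80, len 10
Shortest qualifying length: 10.

10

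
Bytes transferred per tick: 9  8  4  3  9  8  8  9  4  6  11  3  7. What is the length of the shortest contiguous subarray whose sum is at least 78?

11

add 9: running sum 9 < 78
add 8: running sum 17 < 78
add 4: running sum 21 < 78
add 3: running sum 24 < 78
add 9: running sum 33 < 78
add 8: running sum 41 < 78
add 8: running sum 49 < 78
add 9: running sum 58 < 78
add 4: running sum 62 < 78
add 6: running sum 68 < 78
add 11: shortest ending here [9, 8, 4, 3, 9, 8, 8, 9, 4, 6, 11] sum 79, len 11
add 3: shortest ending here [9, 8, 4, 3, 9, 8, 8, 9, 4, 6, 11, 3] sum 82, len 12
add 7: shortest ending here [8, 4, 3, 9, 8, 8, 9, 4, 6, 11, 3, 7] sum 80, len 12
Shortest qualifying length: 11.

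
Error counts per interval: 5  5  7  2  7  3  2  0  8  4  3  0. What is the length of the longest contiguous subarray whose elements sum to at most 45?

11

add 5: [5] sum 5, len 1
add 5: [5, 5] sum 10, len 2
add 7: [5, 5, 7] sum 17, len 3
add 2: [5, 5, 7, 2] sum 19, len 4
add 7: [5, 5, 7, 2, 7] sum 26, len 5
add 3: [5, 5, 7, 2, 7, 3] sum 29, len 6
add 2: [5, 5, 7, 2, 7, 3, 2] sum 31, len 7
add 0: [5, 5, 7, 2, 7, 3, 2, 0] sum 31, len 8
add 8: [5, 5, 7, 2, 7, 3, 2, 0, 8] sum 39, len 9
add 4: [5, 5, 7, 2, 7, 3, 2, 0, 8, 4] sum 43, len 10
add 3: [5, 7, 2, 7, 3, 2, 0, 8, 4, 3] sum 41, len 10
add 0: [5, 7, 2, 7, 3, 2, 0, 8, 4, 3, 0] sum 41, len 11
Longest length seen: 11.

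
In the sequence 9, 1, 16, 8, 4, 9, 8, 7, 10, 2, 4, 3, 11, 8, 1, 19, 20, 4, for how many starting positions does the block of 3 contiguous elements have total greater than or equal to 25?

[9, 1, 16] → sum 26  ≥ 25 ✓
[1, 16, 8] → sum 25  ≥ 25 ✓
[16, 8, 4] → sum 28  ≥ 25 ✓
[8, 4, 9] → sum 21
[4, 9, 8] → sum 21
[9, 8, 7] → sum 24
[8, 7, 10] → sum 25  ≥ 25 ✓
[7, 10, 2] → sum 19
[10, 2, 4] → sum 16
[2, 4, 3] → sum 9
[4, 3, 11] → sum 18
[3, 11, 8] → sum 22
[11, 8, 1] → sum 20
[8, 1, 19] → sum 28  ≥ 25 ✓
[1, 19, 20] → sum 40  ≥ 25 ✓
[19, 20, 4] → sum 43  ≥ 25 ✓
7 windows satisfy the condition.

7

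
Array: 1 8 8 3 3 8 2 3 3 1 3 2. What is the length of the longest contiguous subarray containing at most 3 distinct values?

[1] 1 distinct, len 1
[1, 8] 2 distinct, len 2
[1, 8, 8] 2 distinct, len 3
[1, 8, 8, 3] 3 distinct, len 4
[1, 8, 8, 3, 3] 3 distinct, len 5
[1, 8, 8, 3, 3, 8] 3 distinct, len 6
[8, 8, 3, 3, 8, 2] 3 distinct, len 6
[8, 8, 3, 3, 8, 2, 3] 3 distinct, len 7
[8, 8, 3, 3, 8, 2, 3, 3] 3 distinct, len 8
[2, 3, 3, 1] 3 distinct, len 4
[2, 3, 3, 1, 3] 3 distinct, len 5
[2, 3, 3, 1, 3, 2] 3 distinct, len 6
Longest length with ≤3 distinct: 8.

8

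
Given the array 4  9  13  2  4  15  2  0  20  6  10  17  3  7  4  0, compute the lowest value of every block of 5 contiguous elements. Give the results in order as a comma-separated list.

2, 2, 2, 0, 0, 0, 0, 0, 3, 3, 3, 0

Sliding a size-5 window across the 16 values:
4 9 13 2 4 → min 2
9 13 2 4 15 → min 2
13 2 4 15 2 → min 2
2 4 15 2 0 → min 0
4 15 2 0 20 → min 0
15 2 0 20 6 → min 0
2 0 20 6 10 → min 0
0 20 6 10 17 → min 0
20 6 10 17 3 → min 3
6 10 17 3 7 → min 3
10 17 3 7 4 → min 3
17 3 7 4 0 → min 0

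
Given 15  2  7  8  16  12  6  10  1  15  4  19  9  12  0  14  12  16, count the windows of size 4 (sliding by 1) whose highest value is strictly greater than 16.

4

15 2 7 8 → max 15
2 7 8 16 → max 16
7 8 16 12 → max 16
8 16 12 6 → max 16
16 12 6 10 → max 16
12 6 10 1 → max 12
6 10 1 15 → max 15
10 1 15 4 → max 15
1 15 4 19 → max 19  > 16 ✓
15 4 19 9 → max 19  > 16 ✓
4 19 9 12 → max 19  > 16 ✓
19 9 12 0 → max 19  > 16 ✓
9 12 0 14 → max 14
12 0 14 12 → max 14
0 14 12 16 → max 16
4 windows satisfy the condition.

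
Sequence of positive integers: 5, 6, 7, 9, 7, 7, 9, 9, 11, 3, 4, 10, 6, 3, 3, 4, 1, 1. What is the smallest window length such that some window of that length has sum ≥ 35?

add 5: running sum 5 < 35
add 6: running sum 11 < 35
add 7: running sum 18 < 35
add 9: running sum 27 < 35
add 7: running sum 34 < 35
add 7: shortest ending here [6, 7, 9, 7, 7] sum 36, len 5
add 9: shortest ending here [7, 9, 7, 7, 9] sum 39, len 5
add 9: shortest ending here [9, 7, 7, 9, 9] sum 41, len 5
add 11: shortest ending here [7, 9, 9, 11] sum 36, len 4
add 3: shortest ending here [7, 9, 9, 11, 3] sum 39, len 5
add 4: shortest ending here [9, 9, 11, 3, 4] sum 36, len 5
add 10: shortest ending here [9, 11, 3, 4, 10] sum 37, len 5
add 6: shortest ending here [9, 11, 3, 4, 10, 6] sum 43, len 6
add 3: shortest ending here [11, 3, 4, 10, 6, 3] sum 37, len 6
add 3: shortest ending here [11, 3, 4, 10, 6, 3, 3] sum 40, len 7
add 4: shortest ending here [11, 3, 4, 10, 6, 3, 3, 4] sum 44, len 8
add 1: shortest ending here [11, 3, 4, 10, 6, 3, 3, 4, 1] sum 45, len 9
add 1: shortest ending here [3, 4, 10, 6, 3, 3, 4, 1, 1] sum 35, len 9
Shortest qualifying length: 4.

4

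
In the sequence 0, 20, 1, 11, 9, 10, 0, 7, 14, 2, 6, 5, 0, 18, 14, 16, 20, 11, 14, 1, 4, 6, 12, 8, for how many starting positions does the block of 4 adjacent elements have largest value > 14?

9

[0, 20, 1, 11] → max 20  > 14 ✓
[20, 1, 11, 9] → max 20  > 14 ✓
[1, 11, 9, 10] → max 11
[11, 9, 10, 0] → max 11
[9, 10, 0, 7] → max 10
[10, 0, 7, 14] → max 14
[0, 7, 14, 2] → max 14
[7, 14, 2, 6] → max 14
[14, 2, 6, 5] → max 14
[2, 6, 5, 0] → max 6
[6, 5, 0, 18] → max 18  > 14 ✓
[5, 0, 18, 14] → max 18  > 14 ✓
[0, 18, 14, 16] → max 18  > 14 ✓
[18, 14, 16, 20] → max 20  > 14 ✓
[14, 16, 20, 11] → max 20  > 14 ✓
[16, 20, 11, 14] → max 20  > 14 ✓
[20, 11, 14, 1] → max 20  > 14 ✓
[11, 14, 1, 4] → max 14
[14, 1, 4, 6] → max 14
[1, 4, 6, 12] → max 12
[4, 6, 12, 8] → max 12
9 windows satisfy the condition.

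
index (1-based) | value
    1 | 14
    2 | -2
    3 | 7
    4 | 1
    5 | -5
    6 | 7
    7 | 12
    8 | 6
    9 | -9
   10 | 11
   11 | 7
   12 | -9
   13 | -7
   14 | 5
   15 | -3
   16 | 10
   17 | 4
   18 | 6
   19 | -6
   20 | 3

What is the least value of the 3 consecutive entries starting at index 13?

-7

Elements at indices 13..15: -7, 5, -3
min(-7, 5, -3) = -7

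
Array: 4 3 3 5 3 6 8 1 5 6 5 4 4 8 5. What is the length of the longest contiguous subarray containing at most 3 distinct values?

[4] 1 distinct, len 1
[4, 3] 2 distinct, len 2
[4, 3, 3] 2 distinct, len 3
[4, 3, 3, 5] 3 distinct, len 4
[4, 3, 3, 5, 3] 3 distinct, len 5
[3, 3, 5, 3, 6] 3 distinct, len 5
[3, 6, 8] 3 distinct, len 3
[6, 8, 1] 3 distinct, len 3
[8, 1, 5] 3 distinct, len 3
[1, 5, 6] 3 distinct, len 3
[1, 5, 6, 5] 3 distinct, len 4
[5, 6, 5, 4] 3 distinct, len 4
[5, 6, 5, 4, 4] 3 distinct, len 5
[5, 4, 4, 8] 3 distinct, len 4
[5, 4, 4, 8, 5] 3 distinct, len 5
Longest length with ≤3 distinct: 5.

5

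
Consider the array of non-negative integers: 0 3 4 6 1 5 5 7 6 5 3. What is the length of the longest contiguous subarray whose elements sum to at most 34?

add 0: [0] sum 0, len 1
add 3: [0, 3] sum 3, len 2
add 4: [0, 3, 4] sum 7, len 3
add 6: [0, 3, 4, 6] sum 13, len 4
add 1: [0, 3, 4, 6, 1] sum 14, len 5
add 5: [0, 3, 4, 6, 1, 5] sum 19, len 6
add 5: [0, 3, 4, 6, 1, 5, 5] sum 24, len 7
add 7: [0, 3, 4, 6, 1, 5, 5, 7] sum 31, len 8
add 6: [4, 6, 1, 5, 5, 7, 6] sum 34, len 7
add 5: [1, 5, 5, 7, 6, 5] sum 29, len 6
add 3: [1, 5, 5, 7, 6, 5, 3] sum 32, len 7
Longest length seen: 8.

8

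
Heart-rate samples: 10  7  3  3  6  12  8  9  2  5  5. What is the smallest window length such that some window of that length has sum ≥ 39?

6

add 10: running sum 10 < 39
add 7: running sum 17 < 39
add 3: running sum 20 < 39
add 3: running sum 23 < 39
add 6: running sum 29 < 39
end 5: [10, 7, 3, 3, 6, 12] sum 41, len 6
end 6: [7, 3, 3, 6, 12, 8] sum 39, len 6
end 7: [3, 3, 6, 12, 8, 9] sum 41, len 6
end 8: [3, 6, 12, 8, 9, 2] sum 40, len 6
end 9: [6, 12, 8, 9, 2, 5] sum 42, len 6
end 10: [12, 8, 9, 2, 5, 5] sum 41, len 6
Shortest qualifying length: 6.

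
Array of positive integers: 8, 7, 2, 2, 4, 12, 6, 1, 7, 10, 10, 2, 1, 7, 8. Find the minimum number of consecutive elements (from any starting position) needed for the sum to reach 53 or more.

add 8: running sum 8 < 53
add 7: running sum 15 < 53
add 2: running sum 17 < 53
add 2: running sum 19 < 53
add 4: running sum 23 < 53
add 12: running sum 35 < 53
add 6: running sum 41 < 53
add 1: running sum 42 < 53
add 7: running sum 49 < 53
add 10: shortest ending here [8, 7, 2, 2, 4, 12, 6, 1, 7, 10] sum 59, len 10
add 10: shortest ending here [2, 2, 4, 12, 6, 1, 7, 10, 10] sum 54, len 9
add 2: shortest ending here [2, 4, 12, 6, 1, 7, 10, 10, 2] sum 54, len 9
add 1: shortest ending here [4, 12, 6, 1, 7, 10, 10, 2, 1] sum 53, len 9
add 7: shortest ending here [12, 6, 1, 7, 10, 10, 2, 1, 7] sum 56, len 9
add 8: shortest ending here [12, 6, 1, 7, 10, 10, 2, 1, 7, 8] sum 64, len 10
Shortest qualifying length: 9.

9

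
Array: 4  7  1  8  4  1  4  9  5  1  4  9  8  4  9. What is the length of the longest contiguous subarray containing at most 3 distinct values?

[4] 1 distinct, len 1
[4, 7] 2 distinct, len 2
[4, 7, 1] 3 distinct, len 3
[7, 1, 8] 3 distinct, len 3
[1, 8, 4] 3 distinct, len 3
[1, 8, 4, 1] 3 distinct, len 4
[1, 8, 4, 1, 4] 3 distinct, len 5
[4, 1, 4, 9] 3 distinct, len 4
[4, 9, 5] 3 distinct, len 3
[9, 5, 1] 3 distinct, len 3
[5, 1, 4] 3 distinct, len 3
[1, 4, 9] 3 distinct, len 3
[4, 9, 8] 3 distinct, len 3
[4, 9, 8, 4] 3 distinct, len 4
[4, 9, 8, 4, 9] 3 distinct, len 5
Longest length with ≤3 distinct: 5.

5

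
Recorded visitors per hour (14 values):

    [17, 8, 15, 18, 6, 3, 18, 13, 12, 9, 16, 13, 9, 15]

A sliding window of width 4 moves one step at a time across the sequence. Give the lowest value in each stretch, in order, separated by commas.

17 8 15 18 → min 8
8 15 18 6 → min 6
15 18 6 3 → min 3
18 6 3 18 → min 3
6 3 18 13 → min 3
3 18 13 12 → min 3
18 13 12 9 → min 9
13 12 9 16 → min 9
12 9 16 13 → min 9
9 16 13 9 → min 9
16 13 9 15 → min 9

8, 6, 3, 3, 3, 3, 9, 9, 9, 9, 9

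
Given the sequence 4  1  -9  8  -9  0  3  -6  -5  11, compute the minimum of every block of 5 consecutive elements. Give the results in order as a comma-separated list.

-9, -9, -9, -9, -9, -6

4 1 -9 8 -9 → min -9
1 -9 8 -9 0 → min -9
-9 8 -9 0 3 → min -9
8 -9 0 3 -6 → min -9
-9 0 3 -6 -5 → min -9
0 3 -6 -5 11 → min -6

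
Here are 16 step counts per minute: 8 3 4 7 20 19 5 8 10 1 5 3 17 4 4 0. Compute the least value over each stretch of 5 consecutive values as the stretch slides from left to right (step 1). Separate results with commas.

3, 3, 4, 5, 5, 1, 1, 1, 1, 1, 3, 0

(8, 3, 4, 7, 20) → min 3
(3, 4, 7, 20, 19) → min 3
(4, 7, 20, 19, 5) → min 4
(7, 20, 19, 5, 8) → min 5
(20, 19, 5, 8, 10) → min 5
(19, 5, 8, 10, 1) → min 1
(5, 8, 10, 1, 5) → min 1
(8, 10, 1, 5, 3) → min 1
(10, 1, 5, 3, 17) → min 1
(1, 5, 3, 17, 4) → min 1
(5, 3, 17, 4, 4) → min 3
(3, 17, 4, 4, 0) → min 0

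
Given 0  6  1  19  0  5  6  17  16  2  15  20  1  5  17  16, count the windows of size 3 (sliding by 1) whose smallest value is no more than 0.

(0, 6, 1) → min 0  ≤ 0 ✓
(6, 1, 19) → min 1
(1, 19, 0) → min 0  ≤ 0 ✓
(19, 0, 5) → min 0  ≤ 0 ✓
(0, 5, 6) → min 0  ≤ 0 ✓
(5, 6, 17) → min 5
(6, 17, 16) → min 6
(17, 16, 2) → min 2
(16, 2, 15) → min 2
(2, 15, 20) → min 2
(15, 20, 1) → min 1
(20, 1, 5) → min 1
(1, 5, 17) → min 1
(5, 17, 16) → min 5
4 windows satisfy the condition.

4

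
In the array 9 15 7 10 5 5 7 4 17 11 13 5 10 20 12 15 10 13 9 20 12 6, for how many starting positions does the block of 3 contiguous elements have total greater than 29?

(9, 15, 7) → sum 31  > 29 ✓
(15, 7, 10) → sum 32  > 29 ✓
(7, 10, 5) → sum 22
(10, 5, 5) → sum 20
(5, 5, 7) → sum 17
(5, 7, 4) → sum 16
(7, 4, 17) → sum 28
(4, 17, 11) → sum 32  > 29 ✓
(17, 11, 13) → sum 41  > 29 ✓
(11, 13, 5) → sum 29
(13, 5, 10) → sum 28
(5, 10, 20) → sum 35  > 29 ✓
(10, 20, 12) → sum 42  > 29 ✓
(20, 12, 15) → sum 47  > 29 ✓
(12, 15, 10) → sum 37  > 29 ✓
(15, 10, 13) → sum 38  > 29 ✓
(10, 13, 9) → sum 32  > 29 ✓
(13, 9, 20) → sum 42  > 29 ✓
(9, 20, 12) → sum 41  > 29 ✓
(20, 12, 6) → sum 38  > 29 ✓
13 windows satisfy the condition.

13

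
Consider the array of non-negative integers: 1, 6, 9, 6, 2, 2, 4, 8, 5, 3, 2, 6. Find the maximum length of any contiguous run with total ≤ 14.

→ 1: sum 1, len 1
→ 6: sum 7, len 2
→ 9 (dropped 1, 6): sum 9, len 1
→ 6 (dropped 9): sum 6, len 1
→ 2: sum 8, len 2
→ 2: sum 10, len 3
→ 4: sum 14, len 4
→ 8 (dropped 6, 2): sum 14, len 3
→ 5 (dropped 2, 4): sum 13, len 2
→ 3 (dropped 8): sum 8, len 2
→ 2: sum 10, len 3
→ 6 (dropped 5): sum 11, len 3
Longest length seen: 4.

4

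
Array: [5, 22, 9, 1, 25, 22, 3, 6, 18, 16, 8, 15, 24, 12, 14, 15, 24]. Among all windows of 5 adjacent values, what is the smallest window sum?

51

5 22 9 1 25 → sum 62
22 9 1 25 22 → sum 79
9 1 25 22 3 → sum 60
1 25 22 3 6 → sum 57
25 22 3 6 18 → sum 74
22 3 6 18 16 → sum 65
3 6 18 16 8 → sum 51
6 18 16 8 15 → sum 63
18 16 8 15 24 → sum 81
16 8 15 24 12 → sum 75
8 15 24 12 14 → sum 73
15 24 12 14 15 → sum 80
24 12 14 15 24 → sum 89
Smallest of these is 51.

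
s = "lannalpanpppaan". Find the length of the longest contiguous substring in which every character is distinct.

[l] len 1
[l, a] len 2
[l, a, n] len 3
[n] len 1
[n, a] len 2
[n, a, l] len 3
[n, a, l, p] len 4
[l, p, a] len 3
[l, p, a, n] len 4
[a, n, p] len 3
[p] len 1
[p] len 1
[p, a] len 2
[a] len 1
[a, n] len 2
Longest all-distinct length: 4.

4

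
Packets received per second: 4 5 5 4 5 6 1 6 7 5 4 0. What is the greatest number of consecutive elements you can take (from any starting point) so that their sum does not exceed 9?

[4] sum 4 len 1
[4, 5] sum 9 len 2
[5] sum 5 len 1
[5, 4] sum 9 len 2
[4, 5] sum 9 len 2
[6] sum 6 len 1
[6, 1] sum 7 len 2
[1, 6] sum 7 len 2
[7] sum 7 len 1
[5] sum 5 len 1
[5, 4] sum 9 len 2
[5, 4, 0] sum 9 len 3
Longest length seen: 3.

3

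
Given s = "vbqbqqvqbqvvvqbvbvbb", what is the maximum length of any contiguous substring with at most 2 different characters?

[v] 1 distinct, len 1
[v, b] 2 distinct, len 2
[b, q] 2 distinct, len 2
[b, q, b] 2 distinct, len 3
[b, q, b, q] 2 distinct, len 4
[b, q, b, q, q] 2 distinct, len 5
[q, q, v] 2 distinct, len 3
[q, q, v, q] 2 distinct, len 4
[q, b] 2 distinct, len 2
[q, b, q] 2 distinct, len 3
[q, v] 2 distinct, len 2
[q, v, v] 2 distinct, len 3
[q, v, v, v] 2 distinct, len 4
[q, v, v, v, q] 2 distinct, len 5
[q, b] 2 distinct, len 2
[b, v] 2 distinct, len 2
[b, v, b] 2 distinct, len 3
[b, v, b, v] 2 distinct, len 4
[b, v, b, v, b] 2 distinct, len 5
[b, v, b, v, b, b] 2 distinct, len 6
Longest length with ≤2 distinct: 6.

6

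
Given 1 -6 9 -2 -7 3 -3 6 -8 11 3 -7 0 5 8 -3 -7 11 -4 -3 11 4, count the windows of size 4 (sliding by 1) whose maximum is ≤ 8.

[1, -6, 9, -2] → max 9
[-6, 9, -2, -7] → max 9
[9, -2, -7, 3] → max 9
[-2, -7, 3, -3] → max 3  ≤ 8 ✓
[-7, 3, -3, 6] → max 6  ≤ 8 ✓
[3, -3, 6, -8] → max 6  ≤ 8 ✓
[-3, 6, -8, 11] → max 11
[6, -8, 11, 3] → max 11
[-8, 11, 3, -7] → max 11
[11, 3, -7, 0] → max 11
[3, -7, 0, 5] → max 5  ≤ 8 ✓
[-7, 0, 5, 8] → max 8  ≤ 8 ✓
[0, 5, 8, -3] → max 8  ≤ 8 ✓
[5, 8, -3, -7] → max 8  ≤ 8 ✓
[8, -3, -7, 11] → max 11
[-3, -7, 11, -4] → max 11
[-7, 11, -4, -3] → max 11
[11, -4, -3, 11] → max 11
[-4, -3, 11, 4] → max 11
7 windows satisfy the condition.

7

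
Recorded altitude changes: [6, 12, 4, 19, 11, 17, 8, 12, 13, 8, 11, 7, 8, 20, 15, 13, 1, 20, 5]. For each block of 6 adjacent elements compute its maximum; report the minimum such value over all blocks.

13

Each size-6 window and its max:
6 12 4 19 11 17 → max 19
12 4 19 11 17 8 → max 19
4 19 11 17 8 12 → max 19
19 11 17 8 12 13 → max 19
11 17 8 12 13 8 → max 17
17 8 12 13 8 11 → max 17
8 12 13 8 11 7 → max 13
12 13 8 11 7 8 → max 13
13 8 11 7 8 20 → max 20
8 11 7 8 20 15 → max 20
11 7 8 20 15 13 → max 20
7 8 20 15 13 1 → max 20
8 20 15 13 1 20 → max 20
20 15 13 1 20 5 → max 20
Minimum of these is 13.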